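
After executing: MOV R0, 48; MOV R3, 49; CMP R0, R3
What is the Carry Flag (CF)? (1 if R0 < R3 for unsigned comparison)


Register state trace:
  MOV R0, 48  → R0 = 48
  MOV R3, 49  → R3 = 49
  CMP R0, R3  → unsigned 48 - 49: borrow occurs
  48 < 49, so CF = 1
CF = 1

1


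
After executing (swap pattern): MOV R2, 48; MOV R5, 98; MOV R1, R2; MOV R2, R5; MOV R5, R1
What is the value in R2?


Register state trace (swap pattern):
  MOV R2, 48  → R2 = 48
  MOV R5, 98  → R5 = 98
  MOV R1, R2  → R1 = 48  (save R2)
  MOV R2, R5  → R2 = 98  (R2 gets R5's value)
  MOV R5, R1  → R5 = 48  (R5 gets saved value)
Final: R2 = 98

98


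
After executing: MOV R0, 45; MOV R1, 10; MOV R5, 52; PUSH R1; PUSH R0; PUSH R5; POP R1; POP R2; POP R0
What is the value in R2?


Stack trace (top is rightmost):
  MOV R0, 45  → R0 = 45
  MOV R1, 10  → R1 = 10
  MOV R5, 52  → R5 = 52
  PUSH R1  → stack: [10]
  PUSH R0  → stack: [10, 45]
  PUSH R5  → stack: [10, 45, 52]
  POP R1  → R1 = 52, stack: [10, 45]
  POP R2  → R2 = 45, stack: [10]
  POP R0  → R0 = 10, stack: []
Final: R2 = 45

45


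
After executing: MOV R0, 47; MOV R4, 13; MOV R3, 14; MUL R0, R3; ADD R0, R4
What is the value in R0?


Register state trace:
  MOV R0, 47  → R0 = 47
  MOV R4, 13  → R4 = 13
  MOV R3, 14  → R3 = 14
  MUL R0, R3  → R0 = 47 * 14 = 658
  ADD R0, R4  → R0 = 658 + 13 = 671
Final: R0 = 671

671


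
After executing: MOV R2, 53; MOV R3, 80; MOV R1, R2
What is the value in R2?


Register state trace:
  MOV R2, 53  → R2 = 53
  MOV R3, 80  → R3 = 80
  MOV R1, R2  → R1 = 53
Final: R2 = 53

53


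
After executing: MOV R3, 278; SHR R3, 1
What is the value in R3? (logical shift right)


Register state trace:
  MOV R3, 278  → R3 = 278
  SHR R3, 1  → R3 = 278 >> 1 = 278 // 2^1 = 139
Final: R3 = 139

139


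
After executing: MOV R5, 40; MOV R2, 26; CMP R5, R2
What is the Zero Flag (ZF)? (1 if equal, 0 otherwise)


Register state trace:
  MOV R5, 40  → R5 = 40
  MOV R2, 26  → R2 = 26
  CMP R5, R2  → computes 40 - 26 = 14
  Result is nonzero, so values are not equal
ZF = 0

0


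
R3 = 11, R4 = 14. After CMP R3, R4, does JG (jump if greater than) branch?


Trace:
  R3 = 11, R4 = 14
  CMP R3, R4  → compares 11 vs 14
  JG checks: is 11 greater than 14?
  11 < 14, so condition is false
Branch taken: No

No


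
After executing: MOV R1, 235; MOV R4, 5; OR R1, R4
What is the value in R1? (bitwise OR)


Register state trace:
  MOV R1, 235  → R1 = 235 (0b11101011)
  MOV R4, 5  → R4 = 5 (0b00000101)
  OR R1, R4   → R1 = 235 OR 5 = 239 (0b11101111)
Final: R1 = 239

239


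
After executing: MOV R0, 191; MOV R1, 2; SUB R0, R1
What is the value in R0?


Register state trace:
  MOV R0, 191  → R0 = 191
  MOV R1, 2  → R1 = 2
  SUB R0, R1  → R0 = 191 - 2 = 189
Final: R0 = 189

189


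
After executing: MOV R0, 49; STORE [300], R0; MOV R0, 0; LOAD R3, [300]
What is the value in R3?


Register and memory trace:
  MOV R0, 49  → R0 = 49
  STORE [300], R0  → mem[300] = 49
  MOV R0, 0  → R0 = 0
  LOAD R3, [300]  → R3 = mem[300] = 49
Final: R3 = 49

49


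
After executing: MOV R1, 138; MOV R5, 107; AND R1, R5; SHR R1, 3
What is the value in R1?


Register state trace:
  MOV R1, 138  → R1 = 138 (0b10001010)
  MOV R5, 107  → R5 = 107 (0b01101011)
  AND R1, R5  → R1 = 138 AND 107 = 10 (0b00001010)
  SHR R1, 3  → R1 = 10 >> 3 = 1
Final: R1 = 1

1


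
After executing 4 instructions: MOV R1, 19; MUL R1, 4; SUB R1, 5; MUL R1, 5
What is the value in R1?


Register state trace:
  MOV R1, 19  → R1 = 19
  MUL R1, 4  → R1 = 19 * 4 = 76
  SUB R1, 5  → R1 = 76 - 5 = 71
  MUL R1, 5  → R1 = 71 * 5 = 355
Final: R1 = 355

355


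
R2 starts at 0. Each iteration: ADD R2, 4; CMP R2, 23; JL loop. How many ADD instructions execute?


Loop trace (R2 starts at 0, target 23, step 4):
  ADD #1: R2 = 0 + 4 = 4  → 4 < 23, loop
  ADD #2: R2 = 4 + 4 = 8  → 8 < 23, loop
  ADD #3: R2 = 8 + 4 = 12  → 12 < 23, loop
  ADD #4: R2 = 12 + 4 = 16  → 16 < 23, loop
  ADD #5: R2 = 16 + 4 = 20  → 20 < 23, loop
  ADD #6: R2 = 20 + 4 = 24  → 24 >= 23, exit
Total ADD instructions: 6

6


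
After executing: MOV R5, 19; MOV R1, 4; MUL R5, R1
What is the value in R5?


Register state trace:
  MOV R5, 19  → R5 = 19
  MOV R1, 4  → R1 = 4
  MUL R5, R1  → R5 = 19 * 4 = 76
Final: R5 = 76

76


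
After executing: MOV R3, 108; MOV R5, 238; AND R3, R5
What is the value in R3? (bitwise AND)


Register state trace:
  MOV R3, 108  → R3 = 108 (0b01101100)
  MOV R5, 238  → R5 = 238 (0b11101110)
  AND R3, R5  → R3 = 108 AND 238 = 108 (0b01101100)
Final: R3 = 108

108


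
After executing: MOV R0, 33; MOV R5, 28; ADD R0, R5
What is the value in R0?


Register state trace:
  MOV R0, 33  → R0 = 33
  MOV R5, 28  → R5 = 28
  ADD R0, R5  → R0 = 33 + 28 = 61
Final: R0 = 61

61


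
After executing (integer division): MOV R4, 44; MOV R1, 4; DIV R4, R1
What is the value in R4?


Register state trace:
  MOV R4, 44  → R4 = 44
  MOV R1, 4  → R1 = 4
  DIV R4, R1  → R4 = 44 // 4 = 11
Final: R4 = 11

11


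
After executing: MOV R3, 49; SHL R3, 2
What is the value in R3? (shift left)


Register state trace:
  MOV R3, 49  → R3 = 49
  SHL R3, 2  → R3 = 49 << 2 = 49 * 2^2 = 196
Final: R3 = 196

196


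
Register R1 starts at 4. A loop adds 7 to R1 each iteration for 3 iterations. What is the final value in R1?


Starting value: R1 = 4
  Iter 1: R1 = 4 + 7 = 11
  Iter 2: R1 = 11 + 7 = 18
  Iter 3: R1 = 18 + 7 = 25
Final: R1 = 25

25


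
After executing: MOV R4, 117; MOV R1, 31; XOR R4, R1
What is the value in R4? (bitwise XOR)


Register state trace:
  MOV R4, 117  → R4 = 117 (0b01110101)
  MOV R1, 31  → R1 = 31 (0b00011111)
  XOR R4, R1  → R4 = 117 XOR 31 = 106 (0b01101010)
Final: R4 = 106

106


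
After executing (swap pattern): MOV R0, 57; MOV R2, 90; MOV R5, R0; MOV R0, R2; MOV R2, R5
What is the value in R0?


Register state trace (swap pattern):
  MOV R0, 57  → R0 = 57
  MOV R2, 90  → R2 = 90
  MOV R5, R0  → R5 = 57  (save R0)
  MOV R0, R2  → R0 = 90  (R0 gets R2's value)
  MOV R2, R5  → R2 = 57  (R2 gets saved value)
Final: R0 = 90

90


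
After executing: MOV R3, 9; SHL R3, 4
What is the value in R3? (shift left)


Register state trace:
  MOV R3, 9  → R3 = 9
  SHL R3, 4  → R3 = 9 << 4 = 9 * 2^4 = 144
Final: R3 = 144

144


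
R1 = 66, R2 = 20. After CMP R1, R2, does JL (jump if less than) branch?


Trace:
  R1 = 66, R2 = 20
  CMP R1, R2  → compares 66 vs 20
  JL checks: is 66 less than 20?
  66 > 20, so condition is false
Branch taken: No

No


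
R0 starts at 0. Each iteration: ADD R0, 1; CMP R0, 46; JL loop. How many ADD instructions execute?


Loop trace (R0 starts at 0, target 46, step 1):
  ADD #1: R0 = 0 + 1 = 1  → 1 < 46, loop
  ADD #2: R0 = 1 + 1 = 2  → 2 < 46, loop
  ADD #3: R0 = 2 + 1 = 3  → 3 < 46, loop
  ADD #4: R0 = 3 + 1 = 4  → 4 < 46, loop
  ADD #5: R0 = 4 + 1 = 5  → 5 < 46, loop
  ADD #6: R0 = 5 + 1 = 6  → 6 < 46, loop
  ADD #7: R0 = 6 + 1 = 7  → 7 < 46, loop
  ADD #8: R0 = 7 + 1 = 8  → 8 < 46, loop
  ADD #9: R0 = 8 + 1 = 9  → 9 < 46, loop
  ADD #10: R0 = 9 + 1 = 10  → 10 < 46, loop
  ADD #11: R0 = 10 + 1 = 11  → 11 < 46, loop
  ADD #12: R0 = 11 + 1 = 12  → 12 < 46, loop
  ADD #13: R0 = 12 + 1 = 13  → 13 < 46, loop
  ADD #14: R0 = 13 + 1 = 14  → 14 < 46, loop
  ADD #15: R0 = 14 + 1 = 15  → 15 < 46, loop
  ADD #16: R0 = 15 + 1 = 16  → 16 < 46, loop
  ADD #17: R0 = 16 + 1 = 17  → 17 < 46, loop
  ADD #18: R0 = 17 + 1 = 18  → 18 < 46, loop
  ADD #19: R0 = 18 + 1 = 19  → 19 < 46, loop
  ADD #20: R0 = 19 + 1 = 20  → 20 < 46, loop
  ADD #21: R0 = 20 + 1 = 21  → 21 < 46, loop
  ADD #22: R0 = 21 + 1 = 22  → 22 < 46, loop
  ADD #23: R0 = 22 + 1 = 23  → 23 < 46, loop
  ADD #24: R0 = 23 + 1 = 24  → 24 < 46, loop
  ADD #25: R0 = 24 + 1 = 25  → 25 < 46, loop
  ADD #26: R0 = 25 + 1 = 26  → 26 < 46, loop
  ADD #27: R0 = 26 + 1 = 27  → 27 < 46, loop
  ADD #28: R0 = 27 + 1 = 28  → 28 < 46, loop
  ADD #29: R0 = 28 + 1 = 29  → 29 < 46, loop
  ADD #30: R0 = 29 + 1 = 30  → 30 < 46, loop
  ADD #31: R0 = 30 + 1 = 31  → 31 < 46, loop
  ADD #32: R0 = 31 + 1 = 32  → 32 < 46, loop
  ADD #33: R0 = 32 + 1 = 33  → 33 < 46, loop
  ADD #34: R0 = 33 + 1 = 34  → 34 < 46, loop
  ADD #35: R0 = 34 + 1 = 35  → 35 < 46, loop
  ADD #36: R0 = 35 + 1 = 36  → 36 < 46, loop
  ADD #37: R0 = 36 + 1 = 37  → 37 < 46, loop
  ADD #38: R0 = 37 + 1 = 38  → 38 < 46, loop
  ADD #39: R0 = 38 + 1 = 39  → 39 < 46, loop
  ADD #40: R0 = 39 + 1 = 40  → 40 < 46, loop
  ADD #41: R0 = 40 + 1 = 41  → 41 < 46, loop
  ADD #42: R0 = 41 + 1 = 42  → 42 < 46, loop
  ADD #43: R0 = 42 + 1 = 43  → 43 < 46, loop
  ADD #44: R0 = 43 + 1 = 44  → 44 < 46, loop
  ADD #45: R0 = 44 + 1 = 45  → 45 < 46, loop
  ADD #46: R0 = 45 + 1 = 46  → 46 >= 46, exit
Total ADD instructions: 46

46


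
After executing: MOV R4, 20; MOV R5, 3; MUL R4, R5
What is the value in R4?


Register state trace:
  MOV R4, 20  → R4 = 20
  MOV R5, 3  → R5 = 3
  MUL R4, R5  → R4 = 20 * 3 = 60
Final: R4 = 60

60


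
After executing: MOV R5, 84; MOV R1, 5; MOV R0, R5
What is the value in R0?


Register state trace:
  MOV R5, 84  → R5 = 84
  MOV R1, 5  → R1 = 5
  MOV R0, R5  → R0 = 84
Final: R0 = 84

84


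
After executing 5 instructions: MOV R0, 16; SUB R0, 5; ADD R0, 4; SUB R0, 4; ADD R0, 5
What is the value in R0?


Register state trace:
  MOV R0, 16  → R0 = 16
  SUB R0, 5  → R0 = 16 - 5 = 11
  ADD R0, 4  → R0 = 11 + 4 = 15
  SUB R0, 4  → R0 = 15 - 4 = 11
  ADD R0, 5  → R0 = 11 + 5 = 16
Final: R0 = 16

16


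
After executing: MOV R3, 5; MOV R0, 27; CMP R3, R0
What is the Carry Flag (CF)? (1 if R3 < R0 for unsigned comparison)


Register state trace:
  MOV R3, 5  → R3 = 5
  MOV R0, 27  → R0 = 27
  CMP R3, R0  → unsigned 5 - 27: borrow occurs
  5 < 27, so CF = 1
CF = 1

1


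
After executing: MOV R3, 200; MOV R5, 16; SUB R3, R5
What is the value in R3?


Register state trace:
  MOV R3, 200  → R3 = 200
  MOV R5, 16  → R5 = 16
  SUB R3, R5  → R3 = 200 - 16 = 184
Final: R3 = 184

184


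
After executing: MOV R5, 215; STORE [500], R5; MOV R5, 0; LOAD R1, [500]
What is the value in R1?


Register and memory trace:
  MOV R5, 215  → R5 = 215
  STORE [500], R5  → mem[500] = 215
  MOV R5, 0  → R5 = 0
  LOAD R1, [500]  → R1 = mem[500] = 215
Final: R1 = 215

215


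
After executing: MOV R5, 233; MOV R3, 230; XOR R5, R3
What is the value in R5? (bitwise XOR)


Register state trace:
  MOV R5, 233  → R5 = 233 (0b11101001)
  MOV R3, 230  → R3 = 230 (0b11100110)
  XOR R5, R3  → R5 = 233 XOR 230 = 15 (0b00001111)
Final: R5 = 15

15


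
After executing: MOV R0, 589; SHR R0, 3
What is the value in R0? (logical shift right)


Register state trace:
  MOV R0, 589  → R0 = 589
  SHR R0, 3  → R0 = 589 >> 3 = 589 // 2^3 = 73
Final: R0 = 73

73


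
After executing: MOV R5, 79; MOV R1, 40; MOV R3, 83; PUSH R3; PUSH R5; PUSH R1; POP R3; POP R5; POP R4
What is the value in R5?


Stack trace (top is rightmost):
  MOV R5, 79  → R5 = 79
  MOV R1, 40  → R1 = 40
  MOV R3, 83  → R3 = 83
  PUSH R3  → stack: [83]
  PUSH R5  → stack: [83, 79]
  PUSH R1  → stack: [83, 79, 40]
  POP R3  → R3 = 40, stack: [83, 79]
  POP R5  → R5 = 79, stack: [83]
  POP R4  → R4 = 83, stack: []
Final: R5 = 79

79


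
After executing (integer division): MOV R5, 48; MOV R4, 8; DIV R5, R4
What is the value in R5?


Register state trace:
  MOV R5, 48  → R5 = 48
  MOV R4, 8  → R4 = 8
  DIV R5, R4  → R5 = 48 // 8 = 6
Final: R5 = 6

6


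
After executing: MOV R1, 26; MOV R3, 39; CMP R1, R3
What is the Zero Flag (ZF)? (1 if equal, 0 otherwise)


Register state trace:
  MOV R1, 26  → R1 = 26
  MOV R3, 39  → R3 = 39
  CMP R1, R3  → computes 26 - 39 = -13
  Result is nonzero, so values are not equal
ZF = 0

0


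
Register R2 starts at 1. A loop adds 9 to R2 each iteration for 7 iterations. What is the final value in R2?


Starting value: R2 = 1
  Iter 1: R2 = 1 + 9 = 10
  Iter 2: R2 = 10 + 9 = 19
  Iter 3: R2 = 19 + 9 = 28
  Iter 4: R2 = 28 + 9 = 37
  Iter 5: R2 = 37 + 9 = 46
  Iter 6: R2 = 46 + 9 = 55
  Iter 7: R2 = 55 + 9 = 64
Final: R2 = 64

64


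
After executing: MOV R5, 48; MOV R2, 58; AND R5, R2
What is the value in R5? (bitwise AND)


Register state trace:
  MOV R5, 48  → R5 = 48 (0b00110000)
  MOV R2, 58  → R2 = 58 (0b00111010)
  AND R5, R2  → R5 = 48 AND 58 = 48 (0b00110000)
Final: R5 = 48

48


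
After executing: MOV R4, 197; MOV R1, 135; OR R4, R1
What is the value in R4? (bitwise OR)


Register state trace:
  MOV R4, 197  → R4 = 197 (0b11000101)
  MOV R1, 135  → R1 = 135 (0b10000111)
  OR R4, R1   → R4 = 197 OR 135 = 199 (0b11000111)
Final: R4 = 199

199


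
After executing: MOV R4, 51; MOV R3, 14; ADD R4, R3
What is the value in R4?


Register state trace:
  MOV R4, 51  → R4 = 51
  MOV R3, 14  → R3 = 14
  ADD R4, R3  → R4 = 51 + 14 = 65
Final: R4 = 65

65


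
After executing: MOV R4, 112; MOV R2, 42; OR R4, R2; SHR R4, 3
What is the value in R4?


Register state trace:
  MOV R4, 112  → R4 = 112 (0b01110000)
  MOV R2, 42  → R2 = 42 (0b00101010)
  OR R4, R2  → R4 = 112 OR 42 = 122 (0b01111010)
  SHR R4, 3  → R4 = 122 >> 3 = 15
Final: R4 = 15

15


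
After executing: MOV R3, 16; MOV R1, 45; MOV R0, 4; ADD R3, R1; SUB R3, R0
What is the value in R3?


Register state trace:
  MOV R3, 16  → R3 = 16
  MOV R1, 45  → R1 = 45
  MOV R0, 4  → R0 = 4
  ADD R3, R1  → R3 = 16 + 45 = 61
  SUB R3, R0  → R3 = 61 - 4 = 57
Final: R3 = 57

57


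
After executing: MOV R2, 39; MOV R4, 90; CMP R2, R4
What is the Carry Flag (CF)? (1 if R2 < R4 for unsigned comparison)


Register state trace:
  MOV R2, 39  → R2 = 39
  MOV R4, 90  → R4 = 90
  CMP R2, R4  → unsigned 39 - 90: borrow occurs
  39 < 90, so CF = 1
CF = 1

1


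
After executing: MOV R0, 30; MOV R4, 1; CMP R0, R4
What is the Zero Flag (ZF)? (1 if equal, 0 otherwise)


Register state trace:
  MOV R0, 30  → R0 = 30
  MOV R4, 1  → R4 = 1
  CMP R0, R4  → computes 30 - 1 = 29
  Result is nonzero, so values are not equal
ZF = 0

0


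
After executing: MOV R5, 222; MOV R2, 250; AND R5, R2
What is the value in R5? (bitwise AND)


Register state trace:
  MOV R5, 222  → R5 = 222 (0b11011110)
  MOV R2, 250  → R2 = 250 (0b11111010)
  AND R5, R2  → R5 = 222 AND 250 = 218 (0b11011010)
Final: R5 = 218

218


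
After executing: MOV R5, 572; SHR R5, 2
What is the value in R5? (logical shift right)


Register state trace:
  MOV R5, 572  → R5 = 572
  SHR R5, 2  → R5 = 572 >> 2 = 572 // 2^2 = 143
Final: R5 = 143

143


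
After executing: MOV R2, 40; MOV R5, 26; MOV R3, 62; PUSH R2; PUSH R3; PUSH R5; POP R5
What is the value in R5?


Stack trace (top is rightmost):
  MOV R2, 40  → R2 = 40
  MOV R5, 26  → R5 = 26
  MOV R3, 62  → R3 = 62
  PUSH R2  → stack: [40]
  PUSH R3  → stack: [40, 62]
  PUSH R5  → stack: [40, 62, 26]
  POP R5  → R5 = 26, stack: [40, 62]
Final: R5 = 26

26


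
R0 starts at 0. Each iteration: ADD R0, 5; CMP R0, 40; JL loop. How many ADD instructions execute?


Loop trace (R0 starts at 0, target 40, step 5):
  ADD #1: R0 = 0 + 5 = 5  → 5 < 40, loop
  ADD #2: R0 = 5 + 5 = 10  → 10 < 40, loop
  ADD #3: R0 = 10 + 5 = 15  → 15 < 40, loop
  ADD #4: R0 = 15 + 5 = 20  → 20 < 40, loop
  ADD #5: R0 = 20 + 5 = 25  → 25 < 40, loop
  ADD #6: R0 = 25 + 5 = 30  → 30 < 40, loop
  ADD #7: R0 = 30 + 5 = 35  → 35 < 40, loop
  ADD #8: R0 = 35 + 5 = 40  → 40 >= 40, exit
Total ADD instructions: 8

8


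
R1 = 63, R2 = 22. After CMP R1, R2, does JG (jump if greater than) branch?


Trace:
  R1 = 63, R2 = 22
  CMP R1, R2  → compares 63 vs 22
  JG checks: is 63 greater than 22?
  63 > 22, so condition is true
Branch taken: Yes

Yes


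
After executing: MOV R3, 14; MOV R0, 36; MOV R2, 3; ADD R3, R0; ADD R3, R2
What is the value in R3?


Register state trace:
  MOV R3, 14  → R3 = 14
  MOV R0, 36  → R0 = 36
  MOV R2, 3  → R2 = 3
  ADD R3, R0  → R3 = 14 + 36 = 50
  ADD R3, R2  → R3 = 50 + 3 = 53
Final: R3 = 53

53


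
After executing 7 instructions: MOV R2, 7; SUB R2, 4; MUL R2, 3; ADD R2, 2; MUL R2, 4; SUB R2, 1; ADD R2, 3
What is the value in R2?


Register state trace:
  MOV R2, 7  → R2 = 7
  SUB R2, 4  → R2 = 7 - 4 = 3
  MUL R2, 3  → R2 = 3 * 3 = 9
  ADD R2, 2  → R2 = 9 + 2 = 11
  MUL R2, 4  → R2 = 11 * 4 = 44
  SUB R2, 1  → R2 = 44 - 1 = 43
  ADD R2, 3  → R2 = 43 + 3 = 46
Final: R2 = 46

46


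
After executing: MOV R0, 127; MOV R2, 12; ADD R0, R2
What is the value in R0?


Register state trace:
  MOV R0, 127  → R0 = 127
  MOV R2, 12  → R2 = 12
  ADD R0, R2  → R0 = 127 + 12 = 139
Final: R0 = 139

139


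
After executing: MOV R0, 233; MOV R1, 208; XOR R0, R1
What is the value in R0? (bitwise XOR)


Register state trace:
  MOV R0, 233  → R0 = 233 (0b11101001)
  MOV R1, 208  → R1 = 208 (0b11010000)
  XOR R0, R1  → R0 = 233 XOR 208 = 57 (0b00111001)
Final: R0 = 57

57


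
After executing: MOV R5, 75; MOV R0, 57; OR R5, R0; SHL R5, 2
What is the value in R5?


Register state trace:
  MOV R5, 75  → R5 = 75 (0b01001011)
  MOV R0, 57  → R0 = 57 (0b00111001)
  OR R5, R0  → R5 = 75 OR 57 = 123 (0b01111011)
  SHL R5, 2  → R5 = 123 << 2 = 492
Final: R5 = 492

492


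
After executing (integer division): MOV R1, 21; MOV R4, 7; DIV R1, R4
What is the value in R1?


Register state trace:
  MOV R1, 21  → R1 = 21
  MOV R4, 7  → R4 = 7
  DIV R1, R4  → R1 = 21 // 7 = 3
Final: R1 = 3

3


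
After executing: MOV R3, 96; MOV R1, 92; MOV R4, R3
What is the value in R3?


Register state trace:
  MOV R3, 96  → R3 = 96
  MOV R1, 92  → R1 = 92
  MOV R4, R3  → R4 = 96
Final: R3 = 96

96


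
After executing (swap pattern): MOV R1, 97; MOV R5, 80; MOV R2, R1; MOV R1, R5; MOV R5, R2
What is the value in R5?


Register state trace (swap pattern):
  MOV R1, 97  → R1 = 97
  MOV R5, 80  → R5 = 80
  MOV R2, R1  → R2 = 97  (save R1)
  MOV R1, R5  → R1 = 80  (R1 gets R5's value)
  MOV R5, R2  → R5 = 97  (R5 gets saved value)
Final: R5 = 97

97


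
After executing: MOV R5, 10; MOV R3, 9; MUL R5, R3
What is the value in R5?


Register state trace:
  MOV R5, 10  → R5 = 10
  MOV R3, 9  → R3 = 9
  MUL R5, R3  → R5 = 10 * 9 = 90
Final: R5 = 90

90


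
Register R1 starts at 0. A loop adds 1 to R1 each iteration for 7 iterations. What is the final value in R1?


Starting value: R1 = 0
  Iter 1: R1 = 0 + 1 = 1
  Iter 2: R1 = 1 + 1 = 2
  Iter 3: R1 = 2 + 1 = 3
  Iter 4: R1 = 3 + 1 = 4
  Iter 5: R1 = 4 + 1 = 5
  Iter 6: R1 = 5 + 1 = 6
  Iter 7: R1 = 6 + 1 = 7
Final: R1 = 7

7


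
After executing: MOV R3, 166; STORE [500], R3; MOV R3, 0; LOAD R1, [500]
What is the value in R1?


Register and memory trace:
  MOV R3, 166  → R3 = 166
  STORE [500], R3  → mem[500] = 166
  MOV R3, 0  → R3 = 0
  LOAD R1, [500]  → R1 = mem[500] = 166
Final: R1 = 166

166


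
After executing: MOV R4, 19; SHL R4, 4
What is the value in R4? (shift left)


Register state trace:
  MOV R4, 19  → R4 = 19
  SHL R4, 4  → R4 = 19 << 4 = 19 * 2^4 = 304
Final: R4 = 304

304


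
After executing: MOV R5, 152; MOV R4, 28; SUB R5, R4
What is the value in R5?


Register state trace:
  MOV R5, 152  → R5 = 152
  MOV R4, 28  → R4 = 28
  SUB R5, R4  → R5 = 152 - 28 = 124
Final: R5 = 124

124


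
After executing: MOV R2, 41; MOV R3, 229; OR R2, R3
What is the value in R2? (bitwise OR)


Register state trace:
  MOV R2, 41  → R2 = 41 (0b00101001)
  MOV R3, 229  → R3 = 229 (0b11100101)
  OR R2, R3   → R2 = 41 OR 229 = 237 (0b11101101)
Final: R2 = 237

237


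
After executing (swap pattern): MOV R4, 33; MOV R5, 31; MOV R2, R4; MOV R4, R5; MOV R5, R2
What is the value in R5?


Register state trace (swap pattern):
  MOV R4, 33  → R4 = 33
  MOV R5, 31  → R5 = 31
  MOV R2, R4  → R2 = 33  (save R4)
  MOV R4, R5  → R4 = 31  (R4 gets R5's value)
  MOV R5, R2  → R5 = 33  (R5 gets saved value)
Final: R5 = 33

33


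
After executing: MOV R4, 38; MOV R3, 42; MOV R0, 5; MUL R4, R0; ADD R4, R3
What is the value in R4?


Register state trace:
  MOV R4, 38  → R4 = 38
  MOV R3, 42  → R3 = 42
  MOV R0, 5  → R0 = 5
  MUL R4, R0  → R4 = 38 * 5 = 190
  ADD R4, R3  → R4 = 190 + 42 = 232
Final: R4 = 232

232


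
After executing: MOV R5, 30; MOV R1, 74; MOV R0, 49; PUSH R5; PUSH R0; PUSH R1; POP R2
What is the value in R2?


Stack trace (top is rightmost):
  MOV R5, 30  → R5 = 30
  MOV R1, 74  → R1 = 74
  MOV R0, 49  → R0 = 49
  PUSH R5  → stack: [30]
  PUSH R0  → stack: [30, 49]
  PUSH R1  → stack: [30, 49, 74]
  POP R2  → R2 = 74, stack: [30, 49]
Final: R2 = 74

74


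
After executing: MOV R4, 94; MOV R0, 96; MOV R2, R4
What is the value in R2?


Register state trace:
  MOV R4, 94  → R4 = 94
  MOV R0, 96  → R0 = 96
  MOV R2, R4  → R2 = 94
Final: R2 = 94

94


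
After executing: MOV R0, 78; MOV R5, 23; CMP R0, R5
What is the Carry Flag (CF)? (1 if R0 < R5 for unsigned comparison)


Register state trace:
  MOV R0, 78  → R0 = 78
  MOV R5, 23  → R5 = 23
  CMP R0, R5  → unsigned 78 - 23: no borrow
  78 >= 23, so CF = 0
CF = 0

0


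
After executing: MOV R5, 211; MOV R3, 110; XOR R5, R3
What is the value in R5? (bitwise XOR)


Register state trace:
  MOV R5, 211  → R5 = 211 (0b11010011)
  MOV R3, 110  → R3 = 110 (0b01101110)
  XOR R5, R3  → R5 = 211 XOR 110 = 189 (0b10111101)
Final: R5 = 189

189


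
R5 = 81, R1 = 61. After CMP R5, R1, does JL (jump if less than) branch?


Trace:
  R5 = 81, R1 = 61
  CMP R5, R1  → compares 81 vs 61
  JL checks: is 81 less than 61?
  81 > 61, so condition is false
Branch taken: No

No


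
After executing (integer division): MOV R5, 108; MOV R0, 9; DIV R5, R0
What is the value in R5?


Register state trace:
  MOV R5, 108  → R5 = 108
  MOV R0, 9  → R0 = 9
  DIV R5, R0  → R5 = 108 // 9 = 12
Final: R5 = 12

12


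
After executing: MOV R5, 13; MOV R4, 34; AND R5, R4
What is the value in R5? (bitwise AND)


Register state trace:
  MOV R5, 13  → R5 = 13 (0b00001101)
  MOV R4, 34  → R4 = 34 (0b00100010)
  AND R5, R4  → R5 = 13 AND 34 = 0 (0b00000000)
Final: R5 = 0

0


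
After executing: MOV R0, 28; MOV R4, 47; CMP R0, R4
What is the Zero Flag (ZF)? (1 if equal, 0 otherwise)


Register state trace:
  MOV R0, 28  → R0 = 28
  MOV R4, 47  → R4 = 47
  CMP R0, R4  → computes 28 - 47 = -19
  Result is nonzero, so values are not equal
ZF = 0

0


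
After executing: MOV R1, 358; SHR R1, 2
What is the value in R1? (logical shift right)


Register state trace:
  MOV R1, 358  → R1 = 358
  SHR R1, 2  → R1 = 358 >> 2 = 358 // 2^2 = 89
Final: R1 = 89

89


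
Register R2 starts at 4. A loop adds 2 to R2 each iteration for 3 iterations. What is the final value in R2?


Starting value: R2 = 4
  Iter 1: R2 = 4 + 2 = 6
  Iter 2: R2 = 6 + 2 = 8
  Iter 3: R2 = 8 + 2 = 10
Final: R2 = 10

10


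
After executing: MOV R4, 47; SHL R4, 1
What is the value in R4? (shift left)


Register state trace:
  MOV R4, 47  → R4 = 47
  SHL R4, 1  → R4 = 47 << 1 = 47 * 2^1 = 94
Final: R4 = 94

94


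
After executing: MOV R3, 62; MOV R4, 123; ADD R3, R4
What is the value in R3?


Register state trace:
  MOV R3, 62  → R3 = 62
  MOV R4, 123  → R4 = 123
  ADD R3, R4  → R3 = 62 + 123 = 185
Final: R3 = 185

185


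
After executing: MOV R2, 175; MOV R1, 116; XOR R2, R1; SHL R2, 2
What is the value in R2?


Register state trace:
  MOV R2, 175  → R2 = 175 (0b10101111)
  MOV R1, 116  → R1 = 116 (0b01110100)
  XOR R2, R1  → R2 = 175 XOR 116 = 219 (0b11011011)
  SHL R2, 2  → R2 = 219 << 2 = 876
Final: R2 = 876

876


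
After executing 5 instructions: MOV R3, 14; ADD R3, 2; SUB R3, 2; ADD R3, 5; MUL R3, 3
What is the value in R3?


Register state trace:
  MOV R3, 14  → R3 = 14
  ADD R3, 2  → R3 = 14 + 2 = 16
  SUB R3, 2  → R3 = 16 - 2 = 14
  ADD R3, 5  → R3 = 14 + 5 = 19
  MUL R3, 3  → R3 = 19 * 3 = 57
Final: R3 = 57

57


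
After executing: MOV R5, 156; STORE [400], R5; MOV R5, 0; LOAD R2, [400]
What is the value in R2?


Register and memory trace:
  MOV R5, 156  → R5 = 156
  STORE [400], R5  → mem[400] = 156
  MOV R5, 0  → R5 = 0
  LOAD R2, [400]  → R2 = mem[400] = 156
Final: R2 = 156

156


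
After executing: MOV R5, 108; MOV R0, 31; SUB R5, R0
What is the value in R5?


Register state trace:
  MOV R5, 108  → R5 = 108
  MOV R0, 31  → R0 = 31
  SUB R5, R0  → R5 = 108 - 31 = 77
Final: R5 = 77

77


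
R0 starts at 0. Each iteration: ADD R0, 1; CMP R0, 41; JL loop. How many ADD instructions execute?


Loop trace (R0 starts at 0, target 41, step 1):
  ADD #1: R0 = 0 + 1 = 1  → 1 < 41, loop
  ADD #2: R0 = 1 + 1 = 2  → 2 < 41, loop
  ADD #3: R0 = 2 + 1 = 3  → 3 < 41, loop
  ADD #4: R0 = 3 + 1 = 4  → 4 < 41, loop
  ADD #5: R0 = 4 + 1 = 5  → 5 < 41, loop
  ADD #6: R0 = 5 + 1 = 6  → 6 < 41, loop
  ADD #7: R0 = 6 + 1 = 7  → 7 < 41, loop
  ADD #8: R0 = 7 + 1 = 8  → 8 < 41, loop
  ADD #9: R0 = 8 + 1 = 9  → 9 < 41, loop
  ADD #10: R0 = 9 + 1 = 10  → 10 < 41, loop
  ADD #11: R0 = 10 + 1 = 11  → 11 < 41, loop
  ADD #12: R0 = 11 + 1 = 12  → 12 < 41, loop
  ADD #13: R0 = 12 + 1 = 13  → 13 < 41, loop
  ADD #14: R0 = 13 + 1 = 14  → 14 < 41, loop
  ADD #15: R0 = 14 + 1 = 15  → 15 < 41, loop
  ADD #16: R0 = 15 + 1 = 16  → 16 < 41, loop
  ADD #17: R0 = 16 + 1 = 17  → 17 < 41, loop
  ADD #18: R0 = 17 + 1 = 18  → 18 < 41, loop
  ADD #19: R0 = 18 + 1 = 19  → 19 < 41, loop
  ADD #20: R0 = 19 + 1 = 20  → 20 < 41, loop
  ADD #21: R0 = 20 + 1 = 21  → 21 < 41, loop
  ADD #22: R0 = 21 + 1 = 22  → 22 < 41, loop
  ADD #23: R0 = 22 + 1 = 23  → 23 < 41, loop
  ADD #24: R0 = 23 + 1 = 24  → 24 < 41, loop
  ADD #25: R0 = 24 + 1 = 25  → 25 < 41, loop
  ADD #26: R0 = 25 + 1 = 26  → 26 < 41, loop
  ADD #27: R0 = 26 + 1 = 27  → 27 < 41, loop
  ADD #28: R0 = 27 + 1 = 28  → 28 < 41, loop
  ADD #29: R0 = 28 + 1 = 29  → 29 < 41, loop
  ADD #30: R0 = 29 + 1 = 30  → 30 < 41, loop
  ADD #31: R0 = 30 + 1 = 31  → 31 < 41, loop
  ADD #32: R0 = 31 + 1 = 32  → 32 < 41, loop
  ADD #33: R0 = 32 + 1 = 33  → 33 < 41, loop
  ADD #34: R0 = 33 + 1 = 34  → 34 < 41, loop
  ADD #35: R0 = 34 + 1 = 35  → 35 < 41, loop
  ADD #36: R0 = 35 + 1 = 36  → 36 < 41, loop
  ADD #37: R0 = 36 + 1 = 37  → 37 < 41, loop
  ADD #38: R0 = 37 + 1 = 38  → 38 < 41, loop
  ADD #39: R0 = 38 + 1 = 39  → 39 < 41, loop
  ADD #40: R0 = 39 + 1 = 40  → 40 < 41, loop
  ADD #41: R0 = 40 + 1 = 41  → 41 >= 41, exit
Total ADD instructions: 41

41


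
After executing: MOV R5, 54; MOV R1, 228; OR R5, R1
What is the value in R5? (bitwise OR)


Register state trace:
  MOV R5, 54  → R5 = 54 (0b00110110)
  MOV R1, 228  → R1 = 228 (0b11100100)
  OR R5, R1   → R5 = 54 OR 228 = 246 (0b11110110)
Final: R5 = 246

246


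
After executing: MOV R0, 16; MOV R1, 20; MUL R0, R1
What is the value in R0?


Register state trace:
  MOV R0, 16  → R0 = 16
  MOV R1, 20  → R1 = 20
  MUL R0, R1  → R0 = 16 * 20 = 320
Final: R0 = 320

320


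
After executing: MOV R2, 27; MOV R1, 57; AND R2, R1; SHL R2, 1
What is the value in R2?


Register state trace:
  MOV R2, 27  → R2 = 27 (0b00011011)
  MOV R1, 57  → R1 = 57 (0b00111001)
  AND R2, R1  → R2 = 27 AND 57 = 25 (0b00011001)
  SHL R2, 1  → R2 = 25 << 1 = 50
Final: R2 = 50

50


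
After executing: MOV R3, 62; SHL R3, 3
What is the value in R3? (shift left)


Register state trace:
  MOV R3, 62  → R3 = 62
  SHL R3, 3  → R3 = 62 << 3 = 62 * 2^3 = 496
Final: R3 = 496

496


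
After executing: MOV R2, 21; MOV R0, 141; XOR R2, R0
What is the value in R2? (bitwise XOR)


Register state trace:
  MOV R2, 21  → R2 = 21 (0b00010101)
  MOV R0, 141  → R0 = 141 (0b10001101)
  XOR R2, R0  → R2 = 21 XOR 141 = 152 (0b10011000)
Final: R2 = 152

152


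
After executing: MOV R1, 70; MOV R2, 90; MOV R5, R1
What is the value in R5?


Register state trace:
  MOV R1, 70  → R1 = 70
  MOV R2, 90  → R2 = 90
  MOV R5, R1  → R5 = 70
Final: R5 = 70

70


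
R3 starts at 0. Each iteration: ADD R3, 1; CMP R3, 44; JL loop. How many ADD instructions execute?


Loop trace (R3 starts at 0, target 44, step 1):
  ADD #1: R3 = 0 + 1 = 1  → 1 < 44, loop
  ADD #2: R3 = 1 + 1 = 2  → 2 < 44, loop
  ADD #3: R3 = 2 + 1 = 3  → 3 < 44, loop
  ADD #4: R3 = 3 + 1 = 4  → 4 < 44, loop
  ADD #5: R3 = 4 + 1 = 5  → 5 < 44, loop
  ADD #6: R3 = 5 + 1 = 6  → 6 < 44, loop
  ADD #7: R3 = 6 + 1 = 7  → 7 < 44, loop
  ADD #8: R3 = 7 + 1 = 8  → 8 < 44, loop
  ADD #9: R3 = 8 + 1 = 9  → 9 < 44, loop
  ADD #10: R3 = 9 + 1 = 10  → 10 < 44, loop
  ADD #11: R3 = 10 + 1 = 11  → 11 < 44, loop
  ADD #12: R3 = 11 + 1 = 12  → 12 < 44, loop
  ADD #13: R3 = 12 + 1 = 13  → 13 < 44, loop
  ADD #14: R3 = 13 + 1 = 14  → 14 < 44, loop
  ADD #15: R3 = 14 + 1 = 15  → 15 < 44, loop
  ADD #16: R3 = 15 + 1 = 16  → 16 < 44, loop
  ADD #17: R3 = 16 + 1 = 17  → 17 < 44, loop
  ADD #18: R3 = 17 + 1 = 18  → 18 < 44, loop
  ADD #19: R3 = 18 + 1 = 19  → 19 < 44, loop
  ADD #20: R3 = 19 + 1 = 20  → 20 < 44, loop
  ADD #21: R3 = 20 + 1 = 21  → 21 < 44, loop
  ADD #22: R3 = 21 + 1 = 22  → 22 < 44, loop
  ADD #23: R3 = 22 + 1 = 23  → 23 < 44, loop
  ADD #24: R3 = 23 + 1 = 24  → 24 < 44, loop
  ADD #25: R3 = 24 + 1 = 25  → 25 < 44, loop
  ADD #26: R3 = 25 + 1 = 26  → 26 < 44, loop
  ADD #27: R3 = 26 + 1 = 27  → 27 < 44, loop
  ADD #28: R3 = 27 + 1 = 28  → 28 < 44, loop
  ADD #29: R3 = 28 + 1 = 29  → 29 < 44, loop
  ADD #30: R3 = 29 + 1 = 30  → 30 < 44, loop
  ADD #31: R3 = 30 + 1 = 31  → 31 < 44, loop
  ADD #32: R3 = 31 + 1 = 32  → 32 < 44, loop
  ADD #33: R3 = 32 + 1 = 33  → 33 < 44, loop
  ADD #34: R3 = 33 + 1 = 34  → 34 < 44, loop
  ADD #35: R3 = 34 + 1 = 35  → 35 < 44, loop
  ADD #36: R3 = 35 + 1 = 36  → 36 < 44, loop
  ADD #37: R3 = 36 + 1 = 37  → 37 < 44, loop
  ADD #38: R3 = 37 + 1 = 38  → 38 < 44, loop
  ADD #39: R3 = 38 + 1 = 39  → 39 < 44, loop
  ADD #40: R3 = 39 + 1 = 40  → 40 < 44, loop
  ADD #41: R3 = 40 + 1 = 41  → 41 < 44, loop
  ADD #42: R3 = 41 + 1 = 42  → 42 < 44, loop
  ADD #43: R3 = 42 + 1 = 43  → 43 < 44, loop
  ADD #44: R3 = 43 + 1 = 44  → 44 >= 44, exit
Total ADD instructions: 44

44


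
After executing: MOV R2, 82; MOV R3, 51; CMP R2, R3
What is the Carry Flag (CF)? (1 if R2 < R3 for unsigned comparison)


Register state trace:
  MOV R2, 82  → R2 = 82
  MOV R3, 51  → R3 = 51
  CMP R2, R3  → unsigned 82 - 51: no borrow
  82 >= 51, so CF = 0
CF = 0

0


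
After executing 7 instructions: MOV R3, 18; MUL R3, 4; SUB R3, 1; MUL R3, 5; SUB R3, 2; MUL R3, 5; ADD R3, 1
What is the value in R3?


Register state trace:
  MOV R3, 18  → R3 = 18
  MUL R3, 4  → R3 = 18 * 4 = 72
  SUB R3, 1  → R3 = 72 - 1 = 71
  MUL R3, 5  → R3 = 71 * 5 = 355
  SUB R3, 2  → R3 = 355 - 2 = 353
  MUL R3, 5  → R3 = 353 * 5 = 1765
  ADD R3, 1  → R3 = 1765 + 1 = 1766
Final: R3 = 1766

1766


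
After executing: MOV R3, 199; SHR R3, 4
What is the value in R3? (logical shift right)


Register state trace:
  MOV R3, 199  → R3 = 199
  SHR R3, 4  → R3 = 199 >> 4 = 199 // 2^4 = 12
Final: R3 = 12

12


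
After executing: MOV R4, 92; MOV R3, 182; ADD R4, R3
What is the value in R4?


Register state trace:
  MOV R4, 92  → R4 = 92
  MOV R3, 182  → R3 = 182
  ADD R4, R3  → R4 = 92 + 182 = 274
Final: R4 = 274

274


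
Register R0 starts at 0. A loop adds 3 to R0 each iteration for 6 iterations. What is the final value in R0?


Starting value: R0 = 0
  Iter 1: R0 = 0 + 3 = 3
  Iter 2: R0 = 3 + 3 = 6
  Iter 3: R0 = 6 + 3 = 9
  Iter 4: R0 = 9 + 3 = 12
  Iter 5: R0 = 12 + 3 = 15
  Iter 6: R0 = 15 + 3 = 18
Final: R0 = 18

18


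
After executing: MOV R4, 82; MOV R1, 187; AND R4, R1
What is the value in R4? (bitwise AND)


Register state trace:
  MOV R4, 82  → R4 = 82 (0b01010010)
  MOV R1, 187  → R1 = 187 (0b10111011)
  AND R4, R1  → R4 = 82 AND 187 = 18 (0b00010010)
Final: R4 = 18

18


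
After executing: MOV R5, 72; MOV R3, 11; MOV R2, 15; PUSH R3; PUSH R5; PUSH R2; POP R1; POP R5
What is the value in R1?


Stack trace (top is rightmost):
  MOV R5, 72  → R5 = 72
  MOV R3, 11  → R3 = 11
  MOV R2, 15  → R2 = 15
  PUSH R3  → stack: [11]
  PUSH R5  → stack: [11, 72]
  PUSH R2  → stack: [11, 72, 15]
  POP R1  → R1 = 15, stack: [11, 72]
  POP R5  → R5 = 72, stack: [11]
Final: R1 = 15

15


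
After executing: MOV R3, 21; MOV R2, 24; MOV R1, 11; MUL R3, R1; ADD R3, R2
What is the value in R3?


Register state trace:
  MOV R3, 21  → R3 = 21
  MOV R2, 24  → R2 = 24
  MOV R1, 11  → R1 = 11
  MUL R3, R1  → R3 = 21 * 11 = 231
  ADD R3, R2  → R3 = 231 + 24 = 255
Final: R3 = 255

255


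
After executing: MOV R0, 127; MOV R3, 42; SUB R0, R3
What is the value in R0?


Register state trace:
  MOV R0, 127  → R0 = 127
  MOV R3, 42  → R3 = 42
  SUB R0, R3  → R0 = 127 - 42 = 85
Final: R0 = 85

85


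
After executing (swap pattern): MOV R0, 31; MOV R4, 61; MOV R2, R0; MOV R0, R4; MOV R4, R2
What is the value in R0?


Register state trace (swap pattern):
  MOV R0, 31  → R0 = 31
  MOV R4, 61  → R4 = 61
  MOV R2, R0  → R2 = 31  (save R0)
  MOV R0, R4  → R0 = 61  (R0 gets R4's value)
  MOV R4, R2  → R4 = 31  (R4 gets saved value)
Final: R0 = 61

61


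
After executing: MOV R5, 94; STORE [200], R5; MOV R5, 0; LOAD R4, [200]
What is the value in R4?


Register and memory trace:
  MOV R5, 94  → R5 = 94
  STORE [200], R5  → mem[200] = 94
  MOV R5, 0  → R5 = 0
  LOAD R4, [200]  → R4 = mem[200] = 94
Final: R4 = 94

94


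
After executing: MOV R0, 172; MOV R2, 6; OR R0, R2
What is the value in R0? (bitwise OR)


Register state trace:
  MOV R0, 172  → R0 = 172 (0b10101100)
  MOV R2, 6  → R2 = 6 (0b00000110)
  OR R0, R2   → R0 = 172 OR 6 = 174 (0b10101110)
Final: R0 = 174

174


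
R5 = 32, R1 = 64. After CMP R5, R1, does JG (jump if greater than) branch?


Trace:
  R5 = 32, R1 = 64
  CMP R5, R1  → compares 32 vs 64
  JG checks: is 32 greater than 64?
  32 < 64, so condition is false
Branch taken: No

No


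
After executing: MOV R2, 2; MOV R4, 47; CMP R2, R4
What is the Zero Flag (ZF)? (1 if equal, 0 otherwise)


Register state trace:
  MOV R2, 2  → R2 = 2
  MOV R4, 47  → R4 = 47
  CMP R2, R4  → computes 2 - 47 = -45
  Result is nonzero, so values are not equal
ZF = 0

0


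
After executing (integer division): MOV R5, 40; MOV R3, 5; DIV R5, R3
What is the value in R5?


Register state trace:
  MOV R5, 40  → R5 = 40
  MOV R3, 5  → R3 = 5
  DIV R5, R3  → R5 = 40 // 5 = 8
Final: R5 = 8

8


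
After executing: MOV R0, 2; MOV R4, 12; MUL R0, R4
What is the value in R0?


Register state trace:
  MOV R0, 2  → R0 = 2
  MOV R4, 12  → R4 = 12
  MUL R0, R4  → R0 = 2 * 12 = 24
Final: R0 = 24

24


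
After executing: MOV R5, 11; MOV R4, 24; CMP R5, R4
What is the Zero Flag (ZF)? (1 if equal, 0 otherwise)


Register state trace:
  MOV R5, 11  → R5 = 11
  MOV R4, 24  → R4 = 24
  CMP R5, R4  → computes 11 - 24 = -13
  Result is nonzero, so values are not equal
ZF = 0

0


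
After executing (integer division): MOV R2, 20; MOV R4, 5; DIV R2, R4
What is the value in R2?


Register state trace:
  MOV R2, 20  → R2 = 20
  MOV R4, 5  → R4 = 5
  DIV R2, R4  → R2 = 20 // 5 = 4
Final: R2 = 4

4


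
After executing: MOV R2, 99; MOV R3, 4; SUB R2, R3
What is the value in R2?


Register state trace:
  MOV R2, 99  → R2 = 99
  MOV R3, 4  → R3 = 4
  SUB R2, R3  → R2 = 99 - 4 = 95
Final: R2 = 95

95


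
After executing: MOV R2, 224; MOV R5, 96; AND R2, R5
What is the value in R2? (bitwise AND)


Register state trace:
  MOV R2, 224  → R2 = 224 (0b11100000)
  MOV R5, 96  → R5 = 96 (0b01100000)
  AND R2, R5  → R2 = 224 AND 96 = 96 (0b01100000)
Final: R2 = 96

96


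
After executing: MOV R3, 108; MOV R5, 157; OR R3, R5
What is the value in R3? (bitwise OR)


Register state trace:
  MOV R3, 108  → R3 = 108 (0b01101100)
  MOV R5, 157  → R5 = 157 (0b10011101)
  OR R3, R5   → R3 = 108 OR 157 = 253 (0b11111101)
Final: R3 = 253

253


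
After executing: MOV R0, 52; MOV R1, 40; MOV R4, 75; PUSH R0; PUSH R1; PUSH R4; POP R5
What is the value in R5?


Stack trace (top is rightmost):
  MOV R0, 52  → R0 = 52
  MOV R1, 40  → R1 = 40
  MOV R4, 75  → R4 = 75
  PUSH R0  → stack: [52]
  PUSH R1  → stack: [52, 40]
  PUSH R4  → stack: [52, 40, 75]
  POP R5  → R5 = 75, stack: [52, 40]
Final: R5 = 75

75


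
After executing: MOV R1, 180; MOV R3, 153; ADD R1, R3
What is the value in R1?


Register state trace:
  MOV R1, 180  → R1 = 180
  MOV R3, 153  → R3 = 153
  ADD R1, R3  → R1 = 180 + 153 = 333
Final: R1 = 333

333


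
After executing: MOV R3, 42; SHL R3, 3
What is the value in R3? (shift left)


Register state trace:
  MOV R3, 42  → R3 = 42
  SHL R3, 3  → R3 = 42 << 3 = 42 * 2^3 = 336
Final: R3 = 336

336


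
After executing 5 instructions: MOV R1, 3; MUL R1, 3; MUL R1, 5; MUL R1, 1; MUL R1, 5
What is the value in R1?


Register state trace:
  MOV R1, 3  → R1 = 3
  MUL R1, 3  → R1 = 3 * 3 = 9
  MUL R1, 5  → R1 = 9 * 5 = 45
  MUL R1, 1  → R1 = 45 * 1 = 45
  MUL R1, 5  → R1 = 45 * 5 = 225
Final: R1 = 225

225


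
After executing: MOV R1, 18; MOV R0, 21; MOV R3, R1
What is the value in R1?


Register state trace:
  MOV R1, 18  → R1 = 18
  MOV R0, 21  → R0 = 21
  MOV R3, R1  → R3 = 18
Final: R1 = 18

18


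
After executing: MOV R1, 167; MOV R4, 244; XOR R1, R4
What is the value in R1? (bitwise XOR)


Register state trace:
  MOV R1, 167  → R1 = 167 (0b10100111)
  MOV R4, 244  → R4 = 244 (0b11110100)
  XOR R1, R4  → R1 = 167 XOR 244 = 83 (0b01010011)
Final: R1 = 83

83


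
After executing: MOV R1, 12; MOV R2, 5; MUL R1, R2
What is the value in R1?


Register state trace:
  MOV R1, 12  → R1 = 12
  MOV R2, 5  → R2 = 5
  MUL R1, R2  → R1 = 12 * 5 = 60
Final: R1 = 60

60


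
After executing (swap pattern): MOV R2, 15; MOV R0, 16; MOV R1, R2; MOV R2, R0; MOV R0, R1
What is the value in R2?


Register state trace (swap pattern):
  MOV R2, 15  → R2 = 15
  MOV R0, 16  → R0 = 16
  MOV R1, R2  → R1 = 15  (save R2)
  MOV R2, R0  → R2 = 16  (R2 gets R0's value)
  MOV R0, R1  → R0 = 15  (R0 gets saved value)
Final: R2 = 16

16


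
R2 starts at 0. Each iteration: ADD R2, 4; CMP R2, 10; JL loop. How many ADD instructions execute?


Loop trace (R2 starts at 0, target 10, step 4):
  ADD #1: R2 = 0 + 4 = 4  → 4 < 10, loop
  ADD #2: R2 = 4 + 4 = 8  → 8 < 10, loop
  ADD #3: R2 = 8 + 4 = 12  → 12 >= 10, exit
Total ADD instructions: 3

3


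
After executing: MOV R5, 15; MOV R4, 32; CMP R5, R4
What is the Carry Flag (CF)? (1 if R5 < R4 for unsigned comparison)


Register state trace:
  MOV R5, 15  → R5 = 15
  MOV R4, 32  → R4 = 32
  CMP R5, R4  → unsigned 15 - 32: borrow occurs
  15 < 32, so CF = 1
CF = 1

1


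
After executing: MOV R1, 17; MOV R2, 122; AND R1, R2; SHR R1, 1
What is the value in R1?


Register state trace:
  MOV R1, 17  → R1 = 17 (0b00010001)
  MOV R2, 122  → R2 = 122 (0b01111010)
  AND R1, R2  → R1 = 17 AND 122 = 16 (0b00010000)
  SHR R1, 1  → R1 = 16 >> 1 = 8
Final: R1 = 8

8


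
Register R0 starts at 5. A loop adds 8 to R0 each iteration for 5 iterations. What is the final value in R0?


Starting value: R0 = 5
  Iter 1: R0 = 5 + 8 = 13
  Iter 2: R0 = 13 + 8 = 21
  Iter 3: R0 = 21 + 8 = 29
  Iter 4: R0 = 29 + 8 = 37
  Iter 5: R0 = 37 + 8 = 45
Final: R0 = 45

45


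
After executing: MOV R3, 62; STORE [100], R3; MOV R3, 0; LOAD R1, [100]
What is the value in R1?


Register and memory trace:
  MOV R3, 62  → R3 = 62
  STORE [100], R3  → mem[100] = 62
  MOV R3, 0  → R3 = 0
  LOAD R1, [100]  → R1 = mem[100] = 62
Final: R1 = 62

62
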